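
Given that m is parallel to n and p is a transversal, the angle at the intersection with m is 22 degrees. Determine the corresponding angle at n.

Corresponding angles formed by parallel lines and a transversal are equal.
The given angle is 22 degrees.
The corresponding angle = 22 degrees.

22 degrees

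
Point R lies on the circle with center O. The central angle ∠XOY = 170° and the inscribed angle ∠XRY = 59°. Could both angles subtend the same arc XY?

By the inscribed angle theorem, the inscribed angle for a central angle of 170° should be 170° / 2 = 85°.
The given inscribed angle is 59°, which does not equal 85°.
Therefore, no, they do not correspond to the same arc.

No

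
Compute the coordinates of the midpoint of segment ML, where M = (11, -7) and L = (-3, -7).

M = ((x₁ + x₂)/2, (y₁ + y₂)/2)
= ((11 + -3)/2, (-7 + -7)/2)
= (8/2, -14/2) = (4, -7)

(4, -7)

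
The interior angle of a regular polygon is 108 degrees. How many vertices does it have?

Exterior angle = 180 - 108 = 72. n = 360 / 72 = 5.

5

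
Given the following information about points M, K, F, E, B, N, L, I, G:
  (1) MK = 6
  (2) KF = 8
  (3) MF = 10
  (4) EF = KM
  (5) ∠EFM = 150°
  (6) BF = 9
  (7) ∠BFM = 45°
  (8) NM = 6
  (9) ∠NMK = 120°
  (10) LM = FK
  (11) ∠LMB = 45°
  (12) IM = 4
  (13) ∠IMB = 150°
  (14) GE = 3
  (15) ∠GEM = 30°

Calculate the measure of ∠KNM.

Step 1: By the law of cosines on triangle NMK: NK² = 6² + 6² − 2·6·6·cos(120°) = 108, so NK = 6·√3.
Step 2: By the inverse law of cosines on triangle KNM: cos(∠KNM) = ((6·√3)² + 6² − 6²) / (2·6·√3·6) = 108/124.71 = 0.866, so ∠KNM = 30°.

Therefore, the measure of angle ∠KNM = 30°.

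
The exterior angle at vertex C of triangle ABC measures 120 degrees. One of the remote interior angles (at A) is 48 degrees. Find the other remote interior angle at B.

The exterior angle theorem states that an exterior angle equals the sum of the two non-adjacent interior angles.
So 120 = 48 + angle B, which gives angle B = 120 - 48 = 72 degrees.

72 degrees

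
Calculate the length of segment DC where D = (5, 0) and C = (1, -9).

d = sqrt((1 - 5)^2 + (-9 - 0)^2)
d = sqrt(-4^2 + -9^2)
d = sqrt(16 + 81)
d = sqrt(97)

sqrt(97)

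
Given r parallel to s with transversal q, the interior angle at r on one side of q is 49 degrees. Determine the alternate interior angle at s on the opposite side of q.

Alternate interior angles are equal: 49 degrees.

49 degrees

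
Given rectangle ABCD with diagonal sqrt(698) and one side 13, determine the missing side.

Using the Pythagorean theorem: d^2 = a^2 + b^2
b^2 = d^2 - a^2
b^2 = 698 - 169
b^2 = 529
b = sqrt(529) = 23

23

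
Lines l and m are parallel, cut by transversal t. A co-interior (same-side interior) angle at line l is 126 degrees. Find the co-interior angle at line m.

Co-interior angles (same-side interior) formed by parallel lines and a transversal are supplementary (sum to 180 degrees).
The given angle is 126 degrees.
The co-interior angle = 180 - 126 = 54 degrees.

54 degrees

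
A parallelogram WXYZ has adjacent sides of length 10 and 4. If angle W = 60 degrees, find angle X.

Consecutive angles are supplementary: angle X = 180 - 60 = 120 degrees.

120 degrees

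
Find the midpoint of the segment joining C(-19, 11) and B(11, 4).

The midpoint is the average of the coordinates:
x: (-19 + 11)/2 = -4
y: (11 + 4)/2 = 15/2
Midpoint = (-4, 15/2)

(-4, 15/2)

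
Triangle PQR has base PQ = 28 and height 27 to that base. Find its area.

Area = (1/2)(28)(27) = 378

378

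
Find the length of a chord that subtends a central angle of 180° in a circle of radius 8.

Drop a perpendicular from the center to the chord, bisecting both the chord and the central angle.
Each half-chord = r sin(θ/2) = 8 sin(90°).
The full chord = 2 × 8 × sin(90°) = 16.

16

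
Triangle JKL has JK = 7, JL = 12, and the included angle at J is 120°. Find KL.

By the law of cosines: KL^2 = JK^2 + JL^2 - 2*JK*JL*cos(J)
KL^2 = 7^2 + 12^2 - 2*7*12*cos(120°)
KL^2 = 49 + 144 - 168*(-1/2)
KL^2 = 277
KL = sqrt(277)

sqrt(277)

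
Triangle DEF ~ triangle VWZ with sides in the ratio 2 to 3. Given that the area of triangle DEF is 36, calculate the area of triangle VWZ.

The ratio of areas of similar triangles = (side ratio)^2.
Side ratio = 2:3, so area ratio = 4:9.
Area of VWZ / Area of DEF = 9/4
Area of VWZ = 36 * 9/4 = 81

81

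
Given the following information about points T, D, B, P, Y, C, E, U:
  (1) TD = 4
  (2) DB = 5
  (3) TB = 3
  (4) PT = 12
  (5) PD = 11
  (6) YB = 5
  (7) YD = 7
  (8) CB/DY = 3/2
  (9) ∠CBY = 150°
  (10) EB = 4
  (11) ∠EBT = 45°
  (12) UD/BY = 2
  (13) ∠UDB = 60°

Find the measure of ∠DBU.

From the given relations: UD = 2·BY = 2·5 = 10.
Step 1: By the law of cosines on triangle BDU: BU² = 5² + 10² − 2·5·10·cos(60°) = 75, so BU = 5·√3.
Step 2: By the inverse law of cosines on triangle DBU: cos(∠DBU) = (5² + (5·√3)² − 10²) / (2·5·5·√3) = 0/86.6 = 0, so ∠DBU = 90°.

Therefore, the measure of angle ∠DBU = 90°.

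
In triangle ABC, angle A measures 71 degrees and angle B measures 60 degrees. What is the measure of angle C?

Let angle C = x. Then 71 + 60 + x = 180.
x = 180 - 131 = 49 degrees.

49 degrees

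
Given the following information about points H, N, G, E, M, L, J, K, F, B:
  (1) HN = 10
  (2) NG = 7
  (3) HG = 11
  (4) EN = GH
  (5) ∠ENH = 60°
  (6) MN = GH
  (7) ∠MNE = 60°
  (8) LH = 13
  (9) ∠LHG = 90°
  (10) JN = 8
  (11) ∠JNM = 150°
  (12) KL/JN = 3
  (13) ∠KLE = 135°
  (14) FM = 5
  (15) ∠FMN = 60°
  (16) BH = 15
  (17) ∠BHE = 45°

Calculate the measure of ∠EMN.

From the given relations: MN = GH = 11; EN = GH = 11.
Step 1: By the law of cosines on triangle MNE: ME² = 11² + 11² − 2·11·11·cos(60°) = 121, so ME = 11.
Step 2: By the inverse law of cosines on triangle EMN: cos(∠EMN) = (11² + 11² − 11²) / (2·11·11) = 121/242 = 0.5, so ∠EMN = 60°.

Therefore, the measure of angle ∠EMN = 60°.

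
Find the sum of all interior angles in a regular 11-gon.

The sum of interior angles of an n-sided polygon is (n - 2) * 180.
For n = 11: (11 - 2) * 180 = 9 * 180 = 1620 degrees.

1620 degrees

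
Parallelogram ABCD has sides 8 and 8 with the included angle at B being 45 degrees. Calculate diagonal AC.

Law of cosines: d^2 = 8^2 + 8^2 - 2(8)(8)cos(45°) = 128 - 64*sqrt(2), so d = 8*sqrt(2 - sqrt(2)).

8*sqrt(2 - sqrt(2))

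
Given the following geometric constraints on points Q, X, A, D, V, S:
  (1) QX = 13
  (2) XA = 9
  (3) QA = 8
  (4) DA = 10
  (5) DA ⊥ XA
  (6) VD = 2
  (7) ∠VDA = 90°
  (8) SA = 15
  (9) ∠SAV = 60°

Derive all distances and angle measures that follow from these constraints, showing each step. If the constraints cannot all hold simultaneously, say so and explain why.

The constraints are consistent.

Step 1: From XA = 9, AD = 10, and ∠XAD = 90°, by the law of cosines:
  XD² = XA² + AD² - 2·XA·AD·cos(90°) = 81 + 100 - 0 = 181
  XD = √181

Step 2: From AD = 10, DV = 2, and ∠ADV = 90°, by the law of cosines:
  AV² = AD² + DV² - 2·AD·DV·cos(90°) = 100 + 4 - 0 = 104
  AV = 2·√26

Step 3: From QA = 8, QX = 13, AX = 9, by the inverse law of cosines:
  cos(∠AQX) = (QA² + QX² - AX²) / (2·QA·QX)
  ∠AQX = 43.05°

Step 4: From XA = 9, XQ = 13, AQ = 8, by the inverse law of cosines:
  cos(∠AXQ) = (XA² + XQ² - AQ²) / (2·XA·XQ)
  ∠AXQ = 37.36°

Step 5: From AQ = 8, AX = 9, QX = 13, by the inverse law of cosines:
  cos(∠QAX) = (AQ² + AX² - QX²) / (2·AQ·AX)
  ∠QAX = 99.59°

Step 6: From VA = 2·√26, AS = 15, and ∠VAS = 60°, by the law of cosines:
  VS² = VA² + AS² - 2·VA·AS·cos(60°) = 104 + 225 - 153 = 176
  VS ≈ 13.27

Step 7: From XA = 9, XD = √181, AD = 10, by the inverse law of cosines:
  cos(∠AXD) = (XA² + XD² - AD²) / (2·XA·XD)
  ∠AXD = 48.01°

Step 8: From AD = 10, AV = 2·√26, DV = 2, by the inverse law of cosines:
  cos(∠DAV) = (AD² + AV² - DV²) / (2·AD·AV)
  ∠DAV = 11.31°

Step 9: From DA = 10, DX = √181, AX = 9, by the inverse law of cosines:
  cos(∠ADX) = (DA² + DX² - AX²) / (2·DA·DX)
  ∠ADX = 41.99°

Step 10: From VA = 2·√26, VD = 2, AD = 10, by the inverse law of cosines:
  cos(∠AVD) = (VA² + VD² - AD²) / (2·VA·VD)
  ∠AVD = 78.69°

Step 11: From VA = 2·√26, VS = 13.27, AS = 15, by the inverse law of cosines:
  cos(∠AVS) = (VA² + VS² - AS²) / (2·VA·VS)
  ∠AVS = 78.27°

Step 12: From SA = 15, SV = 13.27, AV = 2·√26, by the inverse law of cosines:
  cos(∠ASV) = (SA² + SV² - AV²) / (2·SA·SV)
  ∠ASV = 41.73°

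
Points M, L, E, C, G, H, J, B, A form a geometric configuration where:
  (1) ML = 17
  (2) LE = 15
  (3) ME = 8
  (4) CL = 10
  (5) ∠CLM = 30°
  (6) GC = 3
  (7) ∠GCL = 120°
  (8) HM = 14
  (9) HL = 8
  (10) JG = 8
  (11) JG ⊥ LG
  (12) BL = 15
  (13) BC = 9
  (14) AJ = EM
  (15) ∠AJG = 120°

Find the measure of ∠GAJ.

From the given relations: AJ = EM = 8.
Step 1: By the law of cosines on triangle AJG: AG² = 8² + 8² − 2·8·8·cos(120°) = 192, so AG = 8·√3.
Step 2: By the inverse law of cosines on triangle GAJ: cos(∠GAJ) = ((8·√3)² + 8² − 8²) / (2·8·√3·8) = 192/221.7 = 0.866, so ∠GAJ = 30°.

Therefore, the measure of angle ∠GAJ = 30°.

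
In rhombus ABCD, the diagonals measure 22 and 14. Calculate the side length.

In a rhombus, the diagonals bisect each other perpendicularly, creating four congruent right triangles.
Each triangle has legs 11 (half of 22) and 7 (half of 14).
The hypotenuse of each right triangle is a side of the rhombus:
side = sqrt(11^2 + 7^2) = sqrt(170)

sqrt(170)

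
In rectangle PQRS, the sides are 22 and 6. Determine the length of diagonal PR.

d = sqrt(22^2 + 6^2) = sqrt(520) = 2*sqrt(130)

2*sqrt(130)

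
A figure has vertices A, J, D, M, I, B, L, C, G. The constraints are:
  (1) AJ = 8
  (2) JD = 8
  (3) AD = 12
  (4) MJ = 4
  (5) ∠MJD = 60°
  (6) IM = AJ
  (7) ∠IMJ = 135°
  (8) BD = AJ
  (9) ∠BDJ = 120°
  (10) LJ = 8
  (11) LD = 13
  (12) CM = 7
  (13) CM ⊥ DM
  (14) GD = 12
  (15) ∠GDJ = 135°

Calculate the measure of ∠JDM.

Step 1: By the law of cosines on triangle DJM: DM² = 8² + 4² − 2·8·4·cos(60°) = 48, so DM = 4·√3.
Step 2: By the inverse law of cosines on triangle JDM: cos(∠JDM) = (8² + (4·√3)² − 4²) / (2·8·4·√3) = 96/110.85 = 0.866, so ∠JDM = 30°.

Therefore, the measure of angle ∠JDM = 30°.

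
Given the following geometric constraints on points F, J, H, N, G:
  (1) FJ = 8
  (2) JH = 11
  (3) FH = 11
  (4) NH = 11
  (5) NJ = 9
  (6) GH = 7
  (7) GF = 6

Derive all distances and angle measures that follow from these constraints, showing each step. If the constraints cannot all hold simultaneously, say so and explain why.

The constraints are consistent.

Step 1: From FG = 6, FH = 11, GH = 7, by the inverse law of cosines:
  cos(∠GFH) = (FG² + FH² - GH²) / (2·FG·FH)
  ∠GFH = 35.1°

Step 2: From FH = 11, FJ = 8, HJ = 11, by the inverse law of cosines:
  cos(∠HFJ) = (FH² + FJ² - HJ²) / (2·FH·FJ)
  ∠HFJ = 68.68°

Step 3: From JF = 8, JH = 11, FH = 11, by the inverse law of cosines:
  cos(∠FJH) = (JF² + JH² - FH²) / (2·JF·JH)
  ∠FJH = 68.68°

Step 4: From JH = 11, JN = 9, HN = 11, by the inverse law of cosines:
  cos(∠HJN) = (JH² + JN² - HN²) / (2·JH·JN)
  ∠HJN = 65.85°

Step 5: From HF = 11, HG = 7, FG = 6, by the inverse law of cosines:
  cos(∠FHG) = (HF² + HG² - FG²) / (2·HF·HG)
  ∠FHG = 29.53°

Step 6: From HF = 11, HJ = 11, FJ = 8, by the inverse law of cosines:
  cos(∠FHJ) = (HF² + HJ² - FJ²) / (2·HF·HJ)
  ∠FHJ = 42.65°

Step 7: From HJ = 11, HN = 11, JN = 9, by the inverse law of cosines:
  cos(∠JHN) = (HJ² + HN² - JN²) / (2·HJ·HN)
  ∠JHN = 48.3°

Step 8: From NH = 11, NJ = 9, HJ = 11, by the inverse law of cosines:
  cos(∠HNJ) = (NH² + NJ² - HJ²) / (2·NH·NJ)
  ∠HNJ = 65.85°

Step 9: From GF = 6, GH = 7, FH = 11, by the inverse law of cosines:
  cos(∠FGH) = (GF² + GH² - FH²) / (2·GF·GH)
  ∠FGH = 115.38°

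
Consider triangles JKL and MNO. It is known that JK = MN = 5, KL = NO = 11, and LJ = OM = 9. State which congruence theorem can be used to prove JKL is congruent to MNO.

Consider the given information: JK = MN = 5, KL = NO = 11, and LJ = OM = 9
This is not ASA or AAS: ASA requires two angles and the side between them. AAS requires two angles and a non-included side.
The correct criterion is SSS. All three pairs of corresponding sides are equal (Side-Side-Side).

SSS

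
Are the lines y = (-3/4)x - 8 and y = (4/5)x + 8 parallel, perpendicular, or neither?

Slope of line 1: m1 = -3/4
Slope of line 2: m2 = 4/5
m1 != m2 and m1*m2 = -3/5 != -1. Neither.

Neither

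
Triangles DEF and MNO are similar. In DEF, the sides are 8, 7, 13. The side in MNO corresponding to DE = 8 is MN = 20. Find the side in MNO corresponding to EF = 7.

Similar triangles have proportional sides. Setting up the proportion:
MN / DE = NO / EF
20 / 8 = NO / 7
NO = 7 * 20 / 8 = 35/2.

35/2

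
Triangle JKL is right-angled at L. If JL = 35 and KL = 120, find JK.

In a right triangle, the square of the hypotenuse equals the sum of the squares of the two legs.
The legs are 35 and 120, so the hypotenuse = sqrt(1225 + 14400) = sqrt(15625) = 125.

125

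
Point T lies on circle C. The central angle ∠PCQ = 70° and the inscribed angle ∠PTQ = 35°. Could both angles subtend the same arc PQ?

By the inscribed angle theorem, if both angles subtend the same arc, the inscribed angle must be half the central angle.
Half of 70° = 35°, which equals the given inscribed angle of 35°.
Therefore, yes, they correspond to the same arc.

Yes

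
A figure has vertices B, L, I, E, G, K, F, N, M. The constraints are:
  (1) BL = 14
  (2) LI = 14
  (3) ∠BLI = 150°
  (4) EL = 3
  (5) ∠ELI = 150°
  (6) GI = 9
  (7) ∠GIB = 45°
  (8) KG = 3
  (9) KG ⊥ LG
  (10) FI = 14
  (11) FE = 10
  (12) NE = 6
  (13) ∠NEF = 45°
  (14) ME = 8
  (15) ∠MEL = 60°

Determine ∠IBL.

Step 1: By the law of cosines on triangle BLI: BI² = 14² + 14² − 2·14·14·cos(150°) = 731.48, so BI ≈ 27.05.
Step 2: By the inverse law of cosines on triangle IBL: cos(∠IBL) = (27.05² + 14² − 14²) / (2·27.05·14) = 731.48/757.29 = 0.9659, so ∠IBL = 15°.

Therefore, the measure of angle ∠IBL = 15°.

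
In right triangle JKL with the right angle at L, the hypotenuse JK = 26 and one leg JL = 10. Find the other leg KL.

Rearranging the Pythagorean theorem to solve for the unknown leg:
leg^2 = hypotenuse^2 - known_leg^2 = 676 - 100 = 576
leg = sqrt(576) = 24.

24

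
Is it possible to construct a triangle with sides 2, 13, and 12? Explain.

For three segments to close into a triangle, no single side can be as long as the other two combined.
The longest side is 13, and 2 + 12 = 14 > 13.
A triangle can be formed.

Yes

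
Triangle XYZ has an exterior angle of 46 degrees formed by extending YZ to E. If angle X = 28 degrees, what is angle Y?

angle Y = 46 - 28 = 18 degrees (exterior angle theorem).

18 degrees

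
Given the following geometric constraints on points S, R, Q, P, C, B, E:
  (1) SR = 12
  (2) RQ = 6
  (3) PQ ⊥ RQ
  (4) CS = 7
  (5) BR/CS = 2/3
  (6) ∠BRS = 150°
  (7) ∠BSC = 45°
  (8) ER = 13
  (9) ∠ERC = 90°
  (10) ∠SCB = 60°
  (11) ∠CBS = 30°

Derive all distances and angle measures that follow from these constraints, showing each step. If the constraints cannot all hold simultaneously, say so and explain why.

These constraints are not satisfiable: (7), (10) and (11) are the three interior angles of triangle BSC, which must sum to 180°, but 45° + 60° + 30° = 135°. No planar figure meets all of them, so nothing further can be derived.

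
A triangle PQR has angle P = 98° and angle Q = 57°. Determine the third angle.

Let angle R = x. Then 98 + 57 + x = 180.
x = 180 - 155 = 25 degrees.

25 degrees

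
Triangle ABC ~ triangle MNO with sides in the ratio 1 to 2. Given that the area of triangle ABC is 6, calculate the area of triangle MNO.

For similar figures, the area ratio equals the square of the side ratio.
Side ratio (ABC to MNO) = 1:2, so area ratio = 1^2:2^2 = 1:4.
If the area of ABC is 6, then the area of MNO = 6 * (4/1) = 24.

24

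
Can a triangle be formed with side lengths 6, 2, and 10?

The longest side is 10. The other two sides sum to 2 + 6 = 8.
Since 8 ≤ 10, the two shorter sides cannot reach around to close the triangle.

No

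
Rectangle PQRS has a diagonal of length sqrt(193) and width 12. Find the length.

The diagonal of a rectangle forms a right triangle with the two sides.
Rearranging the Pythagorean theorem: missing side = sqrt(d^2 - known^2).
= sqrt(193 - 144) = sqrt(49) = 7.

7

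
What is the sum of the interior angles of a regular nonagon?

The sum of interior angles of an n-sided polygon is (n - 2) * 180.
For n = 9: (9 - 2) * 180 = 7 * 180 = 1260 degrees.

1260 degrees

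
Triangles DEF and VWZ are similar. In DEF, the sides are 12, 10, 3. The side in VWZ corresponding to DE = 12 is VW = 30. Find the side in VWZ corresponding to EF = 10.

Since the triangles are similar, the ratio of corresponding sides is constant.
Scale factor k = VW / DE = 30 / 12 = 5/2
WZ = k * EF = 5/2 * 10 = 25

25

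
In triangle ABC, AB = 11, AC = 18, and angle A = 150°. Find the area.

Area = (1/2)(11)(18) sin(150°) = (1/2)(11)(18)(1/2) = 99/2

99/2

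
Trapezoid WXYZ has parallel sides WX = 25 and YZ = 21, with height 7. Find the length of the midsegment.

midsegment = (25 + 21) / 2 = 46 / 2 = 23

23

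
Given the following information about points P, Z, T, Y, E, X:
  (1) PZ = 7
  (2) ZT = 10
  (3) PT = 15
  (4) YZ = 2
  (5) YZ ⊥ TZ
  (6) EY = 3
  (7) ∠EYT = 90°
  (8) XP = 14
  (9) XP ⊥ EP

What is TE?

Step 1: By the law of cosines on triangle TZY: TY² = 10² + 2² − 2·10·2·cos(90°) = 104, so TY = 2·√26.
Step 2: By the law of cosines on triangle TYE: TE² = (2·√26)² + 3² − 2·2·√26·3·cos(90°) = 113, so TE = √113.

Therefore, the length of TE = √113.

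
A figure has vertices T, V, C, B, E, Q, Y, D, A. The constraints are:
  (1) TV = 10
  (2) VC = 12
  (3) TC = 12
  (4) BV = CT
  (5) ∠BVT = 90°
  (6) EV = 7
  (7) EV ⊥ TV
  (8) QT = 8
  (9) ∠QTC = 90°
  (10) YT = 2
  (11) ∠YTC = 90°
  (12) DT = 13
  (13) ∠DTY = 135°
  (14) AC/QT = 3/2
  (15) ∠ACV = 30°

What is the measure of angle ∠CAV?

From the given relations: AC = 3/2·QT = 3/2·8 = 12.
Step 1: By the law of cosines on triangle ACV: AV² = 12² + 12² − 2·12·12·cos(30°) = 38.58, so AV ≈ 6.21.
Step 2: By the inverse law of cosines on triangle CAV: cos(∠CAV) = (12² + 6.21² − 12²) / (2·12·6.21) = 38.58/149.08 = 0.2588, so ∠CAV = 75°.

Therefore, the measure of angle ∠CAV = 75°.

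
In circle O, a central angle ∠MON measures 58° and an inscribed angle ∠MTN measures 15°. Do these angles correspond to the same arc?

By the inscribed angle theorem, the inscribed angle for a central angle of 58° should be 58° / 2 = 29°.
The given inscribed angle is 15°, which does not equal 29°.
Therefore, no, they do not correspond to the same arc.

No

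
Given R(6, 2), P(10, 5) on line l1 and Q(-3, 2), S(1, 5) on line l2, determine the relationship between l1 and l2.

Slope of line 1: m1 = (5 - 2)/(10 - 6) = 3/4 = 3/4
Slope of line 2: m2 = (5 - 2)/(1 - -3) = 3/4 = 3/4
Since m1 = m2 = 3/4, the lines are parallel.

Parallel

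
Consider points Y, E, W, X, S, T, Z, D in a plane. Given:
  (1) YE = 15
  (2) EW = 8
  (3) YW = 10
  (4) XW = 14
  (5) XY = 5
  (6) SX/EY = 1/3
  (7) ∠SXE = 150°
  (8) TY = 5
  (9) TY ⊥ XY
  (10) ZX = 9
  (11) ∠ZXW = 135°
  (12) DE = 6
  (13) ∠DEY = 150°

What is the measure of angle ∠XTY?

Step 1: By the law of cosines on triangle TYX: TX² = 5² + 5² − 2·5·5·cos(90°) = 50, so TX = 5·√2.
Step 2: By the inverse law of cosines on triangle XTY: cos(∠XTY) = ((5·√2)² + 5² − 5²) / (2·5·√2·5) = 50/70.71 = 0.7071, so ∠XTY = 45°.

Therefore, the measure of angle ∠XTY = 45°.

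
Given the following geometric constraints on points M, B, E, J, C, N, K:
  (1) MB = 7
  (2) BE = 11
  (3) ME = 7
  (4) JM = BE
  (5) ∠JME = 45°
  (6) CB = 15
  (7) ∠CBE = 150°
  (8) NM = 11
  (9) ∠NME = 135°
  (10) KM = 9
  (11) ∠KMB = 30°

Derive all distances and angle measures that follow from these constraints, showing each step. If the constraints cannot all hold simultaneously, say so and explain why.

The constraints are consistent.

From the given relations:
  JM = BE = 11

Step 1: From BM = 7, MK = 9, and ∠BMK = 30°, by the law of cosines:
  BK² = BM² + MK² - 2·BM·MK·cos(30°) = 49 + 81 - 109.1 = 20.88
  BK ≈ 4.57

Step 2: From EM = 7, MJ = 11, and ∠EMJ = 45°, by the law of cosines:
  EJ² = EM² + MJ² - 2·EM·MJ·cos(45°) = 49 + 121 - 108.9 = 61.11
  EJ ≈ 7.82

Step 3: From EB = 11, BC = 15, and ∠EBC = 150°, by the law of cosines:
  EC² = EB² + BC² - 2·EB·BC·cos(150°) = 121 + 225 + 285.8 = 631.8
  EC ≈ 25.14

Step 4: From EM = 7, MN = 11, and ∠EMN = 135°, by the law of cosines:
  EN² = EM² + MN² - 2·EM·MN·cos(135°) = 49 + 121 + 108.9 = 278.9
  EN ≈ 16.7

Step 5: From MB = 7, ME = 7, BE = 11, by the inverse law of cosines:
  cos(∠BME) = (MB² + ME² - BE²) / (2·MB·ME)
  ∠BME = 103.57°

Step 6: From BE = 11, BM = 7, EM = 7, by the inverse law of cosines:
  cos(∠EBM) = (BE² + BM² - EM²) / (2·BE·BM)
  ∠EBM = 38.21°

Step 7: From EB = 11, EM = 7, BM = 7, by the inverse law of cosines:
  cos(∠BEM) = (EB² + EM² - BM²) / (2·EB·EM)
  ∠BEM = 38.21°

Step 8: From BK = 4.57, BM = 7, KM = 9, by the inverse law of cosines:
  cos(∠KBM) = (BK² + BM² - KM²) / (2·BK·BM)
  ∠KBM = 100.01°

Step 9: From EB = 11, EC = 25.14, BC = 15, by the inverse law of cosines:
  cos(∠BEC) = (EB² + EC² - BC²) / (2·EB·EC)
  ∠BEC = 17.36°

Step 10: From EJ = 7.82, EM = 7, JM = 11, by the inverse law of cosines:
  cos(∠JEM) = (EJ² + EM² - JM²) / (2·EJ·EM)
  ∠JEM = 95.71°

Step 11: From EM = 7, EN = 16.7, MN = 11, by the inverse law of cosines:
  cos(∠MEN) = (EM² + EN² - MN²) / (2·EM·EN)
  ∠MEN = 27.76°

Step 12: From JE = 7.82, JM = 11, EM = 7, by the inverse law of cosines:
  cos(∠EJM) = (JE² + JM² - EM²) / (2·JE·JM)
  ∠EJM = 39.29°

Step 13: From CB = 15, CE = 25.14, BE = 11, by the inverse law of cosines:
  cos(∠BCE) = (CB² + CE² - BE²) / (2·CB·CE)
  ∠BCE = 12.64°

Step 14: From NE = 16.7, NM = 11, EM = 7, by the inverse law of cosines:
  cos(∠ENM) = (NE² + NM² - EM²) / (2·NE·NM)
  ∠ENM = 17.24°

Step 15: From KB = 4.57, KM = 9, BM = 7, by the inverse law of cosines:
  cos(∠BKM) = (KB² + KM² - BM²) / (2·KB·KM)
  ∠BKM = 49.99°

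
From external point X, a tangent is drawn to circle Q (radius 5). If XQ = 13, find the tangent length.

tangent = √(d² - r²) = √(13² - 5²) = √(169 - 25) = √144 = 12

12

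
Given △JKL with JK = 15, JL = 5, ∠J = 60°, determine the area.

Area = (1/2) * JK * JL * sin(J)
Area = (1/2) * 15 * 5 * sin(60°)
Area = (1/2) * 15 * 5 * sqrt(3)/2
Area = 75*sqrt(3)/4

75*sqrt(3)/4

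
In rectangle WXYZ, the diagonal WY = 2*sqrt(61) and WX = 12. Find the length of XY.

b = sqrt(d^2 - a^2) = sqrt(244 - 144) = sqrt(100) = 10

10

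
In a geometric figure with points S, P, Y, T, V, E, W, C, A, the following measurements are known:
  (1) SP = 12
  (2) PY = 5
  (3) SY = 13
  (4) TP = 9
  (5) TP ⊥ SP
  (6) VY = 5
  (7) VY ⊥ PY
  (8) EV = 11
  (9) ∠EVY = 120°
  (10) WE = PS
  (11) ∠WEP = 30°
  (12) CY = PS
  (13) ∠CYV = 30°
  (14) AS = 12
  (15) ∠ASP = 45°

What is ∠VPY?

Step 1: By the law of cosines on triangle PYV: PV² = 5² + 5² − 2·5·5·cos(90°) = 50, so PV = 5·√2.
Step 2: By the inverse law of cosines on triangle VPY: cos(∠VPY) = ((5·√2)² + 5² − 5²) / (2·5·√2·5) = 50/70.71 = 0.7071, so ∠VPY = 45°.

Therefore, the measure of angle ∠VPY = 45°.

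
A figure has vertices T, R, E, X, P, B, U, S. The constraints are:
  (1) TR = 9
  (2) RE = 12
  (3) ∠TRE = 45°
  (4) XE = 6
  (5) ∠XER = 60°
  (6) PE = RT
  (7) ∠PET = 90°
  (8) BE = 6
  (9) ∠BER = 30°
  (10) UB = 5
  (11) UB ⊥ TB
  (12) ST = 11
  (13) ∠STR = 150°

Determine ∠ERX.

Step 1: By the law of cosines on triangle REX: RX² = 12² + 6² − 2·12·6·cos(60°) = 108, so RX = 6·√3.
Step 2: By the inverse law of cosines on triangle ERX: cos(∠ERX) = (12² + (6·√3)² − 6²) / (2·12·6·√3) = 216/249.42 = 0.866, so ∠ERX = 30°.

Therefore, the measure of angle ∠ERX = 30°.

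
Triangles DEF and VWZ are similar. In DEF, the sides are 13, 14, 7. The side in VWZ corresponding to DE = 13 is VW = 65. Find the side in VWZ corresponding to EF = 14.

Since the triangles are similar, the ratio of corresponding sides is constant.
Scale factor k = VW / DE = 65 / 13 = 5
WZ = k * EF = 5 * 14 = 70

70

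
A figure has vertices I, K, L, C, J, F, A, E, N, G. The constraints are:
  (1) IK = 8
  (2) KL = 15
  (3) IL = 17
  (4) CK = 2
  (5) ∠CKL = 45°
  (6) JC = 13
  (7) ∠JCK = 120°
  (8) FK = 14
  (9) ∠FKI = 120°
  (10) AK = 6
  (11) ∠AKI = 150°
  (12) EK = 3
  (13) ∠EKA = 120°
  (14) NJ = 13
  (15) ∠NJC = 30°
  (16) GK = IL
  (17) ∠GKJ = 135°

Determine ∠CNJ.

Step 1: By the law of cosines on triangle NJC: NC² = 13² + 13² − 2·13·13·cos(30°) = 45.28, so NC ≈ 6.73.
Step 2: By the inverse law of cosines on triangle CNJ: cos(∠CNJ) = (6.73² + 13² − 13²) / (2·6.73·13) = 45.28/174.96 = 0.2588, so ∠CNJ = 75°.

Therefore, the measure of angle ∠CNJ = 75°.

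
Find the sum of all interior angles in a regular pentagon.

The sum of interior angles of an n-sided polygon is (n - 2) * 180.
For n = 5: (5 - 2) * 180 = 3 * 180 = 540 degrees.

540 degrees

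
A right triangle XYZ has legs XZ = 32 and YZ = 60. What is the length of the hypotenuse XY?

XY = sqrt(32^2 + 60^2) = sqrt(4624) = 68

68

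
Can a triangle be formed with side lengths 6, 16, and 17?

Yes.
The triangle inequality requires that the sum of any two sides exceeds the third.
Here 6 + 16 = 22 > 17, so the condition is met.

Yes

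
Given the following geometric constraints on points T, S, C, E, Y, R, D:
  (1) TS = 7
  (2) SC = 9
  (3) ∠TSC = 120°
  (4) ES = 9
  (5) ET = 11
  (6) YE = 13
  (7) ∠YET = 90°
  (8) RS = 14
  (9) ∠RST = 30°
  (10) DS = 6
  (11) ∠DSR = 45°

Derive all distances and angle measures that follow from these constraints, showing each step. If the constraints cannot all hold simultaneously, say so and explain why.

The constraints are consistent.

Step 1: From TS = 7, SC = 9, and ∠TSC = 120°, by the law of cosines:
  TC² = TS² + SC² - 2·TS·SC·cos(120°) = 49 + 81 + 63 = 193
  TC = √193

Step 2: From TE = 11, EY = 13, and ∠TEY = 90°, by the law of cosines:
  TY² = TE² + EY² - 2·TE·EY·cos(90°) = 121 + 169 - 0 = 290
  TY ≈ 17.03

Step 3: From TS = 7, SR = 14, and ∠TSR = 30°, by the law of cosines:
  TR² = TS² + SR² - 2·TS·SR·cos(30°) = 49 + 196 - 169.7 = 75.26
  TR ≈ 8.68

Step 4: From RS = 14, SD = 6, and ∠RSD = 45°, by the law of cosines:
  RD² = RS² + SD² - 2·RS·SD·cos(45°) = 196 + 36 - 118.8 = 113.2
  RD ≈ 10.64

Step 5: From TE = 11, TS = 7, ES = 9, by the inverse law of cosines:
  cos(∠ETS) = (TE² + TS² - ES²) / (2·TE·TS)
  ∠ETS = 54.7°

Step 6: From SE = 9, ST = 7, ET = 11, by the inverse law of cosines:
  cos(∠EST) = (SE² + ST² - ET²) / (2·SE·ST)
  ∠EST = 85.9°

Step 7: From ES = 9, ET = 11, ST = 7, by the inverse law of cosines:
  cos(∠SET) = (ES² + ET² - ST²) / (2·ES·ET)
  ∠SET = 39.4°

Step 8: From TC = √193, TS = 7, CS = 9, by the inverse law of cosines:
  cos(∠CTS) = (TC² + TS² - CS²) / (2·TC·TS)
  ∠CTS = 34.13°

Step 9: From TE = 11, TY = 17.03, EY = 13, by the inverse law of cosines:
  cos(∠ETY) = (TE² + TY² - EY²) / (2·TE·TY)
  ∠ETY = 49.76°

Step 10: From TR = 8.68, TS = 7, RS = 14, by the inverse law of cosines:
  cos(∠RTS) = (TR² + TS² - RS²) / (2·TR·TS)
  ∠RTS = 126.21°

Step 11: From CS = 9, CT = √193, ST = 7, by the inverse law of cosines:
  cos(∠SCT) = (CS² + CT² - ST²) / (2·CS·CT)
  ∠SCT = 25.87°

Step 12: From YE = 13, YT = 17.03, ET = 11, by the inverse law of cosines:
  cos(∠EYT) = (YE² + YT² - ET²) / (2·YE·YT)
  ∠EYT = 40.24°

Step 13: From RD = 10.64, RS = 14, DS = 6, by the inverse law of cosines:
  cos(∠DRS) = (RD² + RS² - DS²) / (2·RD·RS)
  ∠DRS = 23.5°

Step 14: From RS = 14, RT = 8.68, ST = 7, by the inverse law of cosines:
  cos(∠SRT) = (RS² + RT² - ST²) / (2·RS·RT)
  ∠SRT = 23.79°

Step 15: From DR = 10.64, DS = 6, RS = 14, by the inverse law of cosines:
  cos(∠RDS) = (DR² + DS² - RS²) / (2·DR·DS)
  ∠RDS = 111.5°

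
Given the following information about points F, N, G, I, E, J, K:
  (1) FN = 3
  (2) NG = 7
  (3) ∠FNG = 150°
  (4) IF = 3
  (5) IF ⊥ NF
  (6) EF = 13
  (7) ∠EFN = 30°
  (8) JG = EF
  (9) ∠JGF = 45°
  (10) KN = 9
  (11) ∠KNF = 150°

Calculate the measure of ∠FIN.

Step 1: By the law of cosines on triangle IFN: IN² = 3² + 3² − 2·3·3·cos(90°) = 18, so IN = 3·√2.
Step 2: By the inverse law of cosines on triangle FIN: cos(∠FIN) = (3² + (3·√2)² − 3²) / (2·3·3·√2) = 18/25.46 = 0.7071, so ∠FIN = 45°.

Therefore, the measure of angle ∠FIN = 45°.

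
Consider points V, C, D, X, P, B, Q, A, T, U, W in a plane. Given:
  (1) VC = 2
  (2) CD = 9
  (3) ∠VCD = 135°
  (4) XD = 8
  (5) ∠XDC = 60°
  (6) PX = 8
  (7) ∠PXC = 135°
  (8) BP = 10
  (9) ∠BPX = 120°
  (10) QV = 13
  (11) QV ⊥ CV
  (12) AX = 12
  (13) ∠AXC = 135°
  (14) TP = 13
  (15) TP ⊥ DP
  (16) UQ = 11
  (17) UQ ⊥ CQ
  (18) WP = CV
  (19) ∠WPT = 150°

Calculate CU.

Step 1: By the law of cosines on triangle CVQ: CQ² = 2² + 13² − 2·2·13·cos(90°) = 173, so CQ = √173.
Step 2: By the law of cosines on triangle CQU: CU² = √173² + 11² − 2·√173·11·cos(90°) = 294, so CU = 7·√6.

Therefore, the length of CU = 7·√6.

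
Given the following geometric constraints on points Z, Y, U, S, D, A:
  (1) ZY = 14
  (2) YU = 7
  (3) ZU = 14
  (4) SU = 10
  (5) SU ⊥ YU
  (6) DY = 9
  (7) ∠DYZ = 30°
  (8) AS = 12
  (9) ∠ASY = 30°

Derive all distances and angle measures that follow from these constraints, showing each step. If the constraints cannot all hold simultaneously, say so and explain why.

The constraints are consistent.

Step 1: From ZY = 14, YD = 9, and ∠ZYD = 30°, by the law of cosines:
  ZD² = ZY² + YD² - 2·ZY·YD·cos(30°) = 196 + 81 - 218.2 = 58.76
  ZD ≈ 7.67

Step 2: From YU = 7, US = 10, and ∠YUS = 90°, by the law of cosines:
  YS² = YU² + US² - 2·YU·US·cos(90°) = 49 + 100 - 0 = 149
  YS = √149

Step 3: From ZU = 14, ZY = 14, UY = 7, by the inverse law of cosines:
  cos(∠UZY) = (ZU² + ZY² - UY²) / (2·ZU·ZY)
  ∠UZY = 28.96°

Step 4: From YU = 7, YZ = 14, UZ = 14, by the inverse law of cosines:
  cos(∠UYZ) = (YU² + YZ² - UZ²) / (2·YU·YZ)
  ∠UYZ = 75.52°

Step 5: From UY = 7, UZ = 14, YZ = 14, by the inverse law of cosines:
  cos(∠YUZ) = (UY² + UZ² - YZ²) / (2·UY·UZ)
  ∠YUZ = 75.52°

Step 6: From YS = √149, SA = 12, and ∠YSA = 30°, by the law of cosines:
  YA² = YS² + SA² - 2·YS·SA·cos(30°) = 149 + 144 - 253.7 = 39.29
  YA ≈ 6.27

Step 7: From ZD = 7.67, ZY = 14, DY = 9, by the inverse law of cosines:
  cos(∠DZY) = (ZD² + ZY² - DY²) / (2·ZD·ZY)
  ∠DZY = 35.95°

Step 8: From YS = √149, YU = 7, SU = 10, by the inverse law of cosines:
  cos(∠SYU) = (YS² + YU² - SU²) / (2·YS·YU)
  ∠SYU = 55.01°

Step 9: From SU = 10, SY = √149, UY = 7, by the inverse law of cosines:
  cos(∠USY) = (SU² + SY² - UY²) / (2·SU·SY)
  ∠USY = 34.99°

Step 10: From DY = 9, DZ = 7.67, YZ = 14, by the inverse law of cosines:
  cos(∠YDZ) = (DY² + DZ² - YZ²) / (2·DY·DZ)
  ∠YDZ = 114.05°

Step 11: From YA = 6.27, YS = √149, AS = 12, by the inverse law of cosines:
  cos(∠AYS) = (YA² + YS² - AS²) / (2·YA·YS)
  ∠AYS = 73.18°

Step 12: From AS = 12, AY = 6.27, SY = √149, by the inverse law of cosines:
  cos(∠SAY) = (AS² + AY² - SY²) / (2·AS·AY)
  ∠SAY = 76.82°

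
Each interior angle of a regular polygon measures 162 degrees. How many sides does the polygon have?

Exterior angle = 180 - 162 = 18. n = 360 / 18 = 20.

20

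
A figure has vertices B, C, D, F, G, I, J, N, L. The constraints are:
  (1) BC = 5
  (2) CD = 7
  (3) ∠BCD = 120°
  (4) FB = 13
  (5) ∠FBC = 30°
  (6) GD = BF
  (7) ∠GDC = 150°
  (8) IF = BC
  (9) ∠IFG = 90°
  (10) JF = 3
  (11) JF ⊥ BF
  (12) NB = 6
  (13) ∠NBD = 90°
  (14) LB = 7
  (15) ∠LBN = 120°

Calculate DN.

Step 1: By the law of cosines on triangle BCD: BD² = 5² + 7² − 2·5·7·cos(120°) = 109, so BD = √109.
Step 2: By the law of cosines on triangle DBN: DN² = √109² + 6² − 2·√109·6·cos(90°) = 145, so DN = √145.

Therefore, the length of DN = √145.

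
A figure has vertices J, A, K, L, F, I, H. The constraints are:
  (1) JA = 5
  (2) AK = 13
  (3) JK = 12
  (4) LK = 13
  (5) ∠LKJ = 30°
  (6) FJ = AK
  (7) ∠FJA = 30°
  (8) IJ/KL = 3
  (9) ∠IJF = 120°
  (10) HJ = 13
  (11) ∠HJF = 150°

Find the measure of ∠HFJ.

From the given relations: FJ = AK = 13.
Step 1: By the law of cosines on triangle FJH: FH² = 13² + 13² − 2·13·13·cos(150°) = 630.72, so FH ≈ 25.11.
Step 2: By the inverse law of cosines on triangle HFJ: cos(∠HFJ) = (25.11² + 13² − 13²) / (2·25.11·13) = 630.72/652.97 = 0.9659, so ∠HFJ = 15°.

Therefore, the measure of angle ∠HFJ = 15°.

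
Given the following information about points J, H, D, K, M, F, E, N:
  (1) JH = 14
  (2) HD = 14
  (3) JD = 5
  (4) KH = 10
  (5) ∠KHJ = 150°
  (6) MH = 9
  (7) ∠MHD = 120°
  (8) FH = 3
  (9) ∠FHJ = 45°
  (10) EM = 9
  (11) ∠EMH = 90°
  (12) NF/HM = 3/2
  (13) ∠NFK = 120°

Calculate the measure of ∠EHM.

Step 1: By the law of cosines on triangle HME: HE² = 9² + 9² − 2·9·9·cos(90°) = 162, so HE = 9·√2.
Step 2: By the inverse law of cosines on triangle EHM: cos(∠EHM) = ((9·√2)² + 9² − 9²) / (2·9·√2·9) = 162/229.1 = 0.7071, so ∠EHM = 45°.

Therefore, the measure of angle ∠EHM = 45°.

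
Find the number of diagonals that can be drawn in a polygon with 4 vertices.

Total line segments between 4 vertices = C(4,2) = 6.
Subtract the 4 sides: 6 - 4 = 2 diagonals.

2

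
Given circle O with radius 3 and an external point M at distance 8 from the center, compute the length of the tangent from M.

Let T be the point of tangency. Then OT ⊥ MT (radius ⊥ tangent).
In right triangle OTM: OM² = OT² + MT²
8² = 3² + MT²
MT² = 55, MT = sqrt(55)

sqrt(55)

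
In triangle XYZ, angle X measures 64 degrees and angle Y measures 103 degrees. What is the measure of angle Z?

Let angle Z = x. Then 64 + 103 + x = 180.
x = 180 - 167 = 13 degrees.

13 degrees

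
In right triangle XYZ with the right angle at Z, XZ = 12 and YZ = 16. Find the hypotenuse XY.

By the Pythagorean theorem: XY^2 = XZ^2 + YZ^2
XY^2 = 12^2 + 16^2 = 144 + 256 = 400
XY = sqrt(400) = 20

20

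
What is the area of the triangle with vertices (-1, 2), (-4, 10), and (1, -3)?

The Shoelace formula computes the area from vertex coordinates by summing cross products.
For vertices (-1,2), (-4,10), (1,-3):
Signed sum = -1*10 - -4*2 + -4*-3 - 1*10 + 1*2 - -1*-3
= -2 + 2 + -1 = -1
Area = (1/2)|-1| = 1/2.

1/2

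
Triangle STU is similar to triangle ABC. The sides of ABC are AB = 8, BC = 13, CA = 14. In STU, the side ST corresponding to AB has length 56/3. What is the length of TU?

Since the triangles are similar, the ratio of corresponding sides is constant.
Scale factor k = ST / AB = 56/3 / 8 = 7/3
TU = k * BC = 7/3 * 13 = 91/3

91/3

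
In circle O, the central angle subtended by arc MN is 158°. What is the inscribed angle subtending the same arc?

Inscribed angle = 158° / 2 = 79° (inscribed angle theorem).

79°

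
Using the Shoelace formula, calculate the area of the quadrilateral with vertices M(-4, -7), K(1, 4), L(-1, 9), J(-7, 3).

Using the Shoelace formula for a quadrilateral (vertices in order):
Area = (1/2)|sum of (x_i * y_(i+1) - x_(i+1) * y_i)|
Terms: (-4*4 - 1*-7) = -9, (1*9 - -1*4) = 13, (-1*3 - -7*9) = 60, (-7*-7 - -4*3) = 61
Sum = 125
Area = (1/2)(125) = 125/2

125/2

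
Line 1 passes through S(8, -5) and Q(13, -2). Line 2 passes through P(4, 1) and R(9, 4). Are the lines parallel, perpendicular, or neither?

Slope of line 1: m1 = (-2 - -5)/(13 - 8) = 3/5 = 3/5
Slope of line 2: m2 = (4 - 1)/(9 - 4) = 3/5 = 3/5
Two lines are parallel if and only if they have equal slopes (or both are vertical).
Here m1 = m2 = 3/5, confirming the lines are parallel.

Parallel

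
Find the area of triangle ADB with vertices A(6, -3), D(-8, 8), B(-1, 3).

Using the Shoelace formula for a triangle:
Area = (1/2)|x0(y1 - y2) + x1(y2 - y0) + x2(y0 - y1)|
Area = (1/2)|6(8 - 3) + -8(3 - -3) + -1(-3 - 8)|
Area = (1/2)|30 + -48 + 11|
Area = (1/2)|-7|
Area = (1/2)(7)
Area = 7/2

7/2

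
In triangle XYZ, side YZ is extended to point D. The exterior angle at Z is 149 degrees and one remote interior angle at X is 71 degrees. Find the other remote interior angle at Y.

angle Y = 149 - 71 = 78 degrees (exterior angle theorem).

78 degrees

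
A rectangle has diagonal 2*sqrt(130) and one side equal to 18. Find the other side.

The diagonal of a rectangle forms a right triangle with the two sides.
Rearranging the Pythagorean theorem: missing side = sqrt(d^2 - known^2).
= sqrt(520 - 324) = sqrt(196) = 14.

14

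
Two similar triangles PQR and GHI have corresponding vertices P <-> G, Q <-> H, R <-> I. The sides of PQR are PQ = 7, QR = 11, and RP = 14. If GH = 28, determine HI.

Similar triangles have proportional sides. Setting up the proportion:
GH / PQ = HI / QR
28 / 7 = HI / 11
HI = 11 * 28 / 7 = 44.

44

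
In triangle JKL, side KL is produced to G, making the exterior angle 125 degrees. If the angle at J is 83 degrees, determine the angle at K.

By the exterior angle theorem: exterior angle = sum of remote interior angles.
125 = 83 + angle K
angle K = 125 - 83 = 42 degrees

42 degrees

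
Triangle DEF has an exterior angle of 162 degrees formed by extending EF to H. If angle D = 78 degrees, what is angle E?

By the exterior angle theorem: exterior angle = sum of remote interior angles.
162 = 78 + angle E
angle E = 162 - 78 = 84 degrees

84 degrees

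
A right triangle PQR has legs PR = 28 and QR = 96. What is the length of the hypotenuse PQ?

In a right triangle, the square of the hypotenuse equals the sum of the squares of the two legs.
The legs are 28 and 96, so the hypotenuse = sqrt(784 + 9216) = sqrt(10000) = 100.

100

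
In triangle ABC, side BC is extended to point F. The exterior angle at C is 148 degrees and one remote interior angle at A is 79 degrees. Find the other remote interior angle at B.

angle B = 148 - 79 = 69 degrees (exterior angle theorem).

69 degrees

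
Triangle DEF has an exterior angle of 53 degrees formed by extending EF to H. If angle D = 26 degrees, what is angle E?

By the exterior angle theorem: exterior angle = sum of remote interior angles.
53 = 26 + angle E
angle E = 53 - 26 = 27 degrees

27 degrees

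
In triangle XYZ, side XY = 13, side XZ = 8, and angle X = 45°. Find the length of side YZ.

By the law of cosines: YZ^2 = XY^2 + XZ^2 - 2*XY*XZ*cos(X)
YZ^2 = 13^2 + 8^2 - 2*13*8*cos(45°)
YZ^2 = 169 + 64 - 208*(sqrt(2)/2)
YZ^2 = 233 - 104*sqrt(2)
YZ = sqrt(233 - 104*sqrt(2))

sqrt(233 - 104*sqrt(2))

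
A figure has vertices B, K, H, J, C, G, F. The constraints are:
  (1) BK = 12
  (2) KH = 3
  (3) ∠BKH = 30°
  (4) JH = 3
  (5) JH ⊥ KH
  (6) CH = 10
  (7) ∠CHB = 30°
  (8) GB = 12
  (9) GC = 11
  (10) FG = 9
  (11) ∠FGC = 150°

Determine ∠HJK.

Step 1: By the law of cosines on triangle JHK: JK² = 3² + 3² − 2·3·3·cos(90°) = 18, so JK = 3·√2.
Step 2: By the inverse law of cosines on triangle HJK: cos(∠HJK) = (3² + (3·√2)² − 3²) / (2·3·3·√2) = 18/25.46 = 0.7071, so ∠HJK = 45°.

Therefore, the measure of angle ∠HJK = 45°.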